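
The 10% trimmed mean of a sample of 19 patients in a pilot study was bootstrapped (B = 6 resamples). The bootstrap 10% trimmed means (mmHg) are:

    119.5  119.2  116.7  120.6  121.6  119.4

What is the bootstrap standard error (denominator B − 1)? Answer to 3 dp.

SE* = 1.647

Bootstrap SE is the standard deviation of the 6 replicate 10% trimmed means.
Mean of replicates: (119.5 + 119.2 + 116.7 + 120.6 + 121.6 + 119.4) / 6 = 717.0000 / 6 = 119.5000
Sum of squared deviations: (+0.0000)² + (−0.3000)² + (−2.8000)² + (+1.1000)² + (+2.1000)² + (−0.1000)² = 13.5600
Variance = 13.5600 / 5 = 2.7120
SE* = √2.7120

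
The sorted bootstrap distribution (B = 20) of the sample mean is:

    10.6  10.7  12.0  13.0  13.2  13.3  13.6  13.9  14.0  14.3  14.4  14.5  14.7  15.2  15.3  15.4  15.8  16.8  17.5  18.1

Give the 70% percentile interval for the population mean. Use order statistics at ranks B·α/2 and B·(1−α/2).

(12.0, 15.8)

α = 0.30; lower rank = 20 × 0.150 = 3; upper rank = 20 × 0.850 = 17.
The 3rd smallest replicate is 12.0; the 17th is 15.8.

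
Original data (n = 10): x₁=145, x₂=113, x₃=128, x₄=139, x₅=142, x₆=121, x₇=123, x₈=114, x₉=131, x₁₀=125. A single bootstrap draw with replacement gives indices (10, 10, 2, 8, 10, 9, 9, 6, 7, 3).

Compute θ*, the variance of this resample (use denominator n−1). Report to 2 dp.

Resample values: 125, 125, 113, 114, 125, 131, 131, 121, 123, 128.
Mean = 123.6000; sum of squared deviations = 346.4000
s² = 346.4000 / 9 = 38.4889

θ* = 38.49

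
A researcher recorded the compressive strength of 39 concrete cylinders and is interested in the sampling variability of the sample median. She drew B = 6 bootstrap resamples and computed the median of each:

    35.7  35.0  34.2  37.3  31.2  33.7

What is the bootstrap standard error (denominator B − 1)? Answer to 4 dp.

Bootstrap SE is the standard deviation of the 6 replicate medians.
Mean of replicates: (35.7 + 35.0 + 34.2 + 37.3 + 31.2 + 33.7) / 6 = 207.10000 / 6 = 34.51667
Sum of squared deviations: (+1.18333)² + (+0.48333)² + (−0.31667)² + (+2.78333)² + (−3.31667)² + (−0.81667)² = 21.14833
Variance = 21.14833 / 5 = 4.22967
SE* = √4.22967

SE* = 2.0566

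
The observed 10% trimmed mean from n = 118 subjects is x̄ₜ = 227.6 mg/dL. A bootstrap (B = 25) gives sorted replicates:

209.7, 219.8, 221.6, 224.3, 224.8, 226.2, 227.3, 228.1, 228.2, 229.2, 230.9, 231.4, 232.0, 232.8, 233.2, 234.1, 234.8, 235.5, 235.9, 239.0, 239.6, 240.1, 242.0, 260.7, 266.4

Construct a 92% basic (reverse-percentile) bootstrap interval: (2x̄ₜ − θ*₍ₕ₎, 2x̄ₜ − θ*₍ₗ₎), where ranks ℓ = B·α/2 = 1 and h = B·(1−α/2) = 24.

Percentile endpoints at ranks 1 and 24: θ*₍1₎ = 209.7, θ*₍24₎ = 260.7.
Basic interval reflects these around x̄ₜ:
  lower = 2 × 227.6 − 260.7 = 194.5
  upper = 2 × 227.6 − 209.7 = 245.5

(194.5, 245.5)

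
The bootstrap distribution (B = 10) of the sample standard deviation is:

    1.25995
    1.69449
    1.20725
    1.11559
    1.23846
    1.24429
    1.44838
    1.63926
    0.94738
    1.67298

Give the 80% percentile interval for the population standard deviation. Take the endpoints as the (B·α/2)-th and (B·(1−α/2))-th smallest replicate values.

Sorted replicates: 0.94738, 1.11559, 1.20725, 1.23846, 1.24429, 1.25995, 1.44838, 1.63926, 1.67298, 1.69449
α = 0.20; lower rank = 10 × 0.100 = 1; upper rank = 10 × 0.900 = 9.
The 1st smallest replicate is 0.94738; the 9th is 1.67298.

(0.94738, 1.67298)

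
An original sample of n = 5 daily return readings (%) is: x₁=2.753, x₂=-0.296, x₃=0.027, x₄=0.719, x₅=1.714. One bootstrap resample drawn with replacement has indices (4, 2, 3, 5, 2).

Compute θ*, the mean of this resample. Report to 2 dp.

θ* = 0.37

Resample values: 0.719, -0.296, 0.027, 1.714, -0.296.
Mean = (0.719 + (-0.296) + 0.027 + 1.714 + (-0.296)) / 5 = 1.8680 / 5 = 0.37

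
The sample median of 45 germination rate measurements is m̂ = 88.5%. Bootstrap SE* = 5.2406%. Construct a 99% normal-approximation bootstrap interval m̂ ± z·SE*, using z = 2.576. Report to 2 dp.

(75.00, 102.00)

Margin = 2.576 × 5.2406 = 13.500
Interval: 88.5 ± 13.500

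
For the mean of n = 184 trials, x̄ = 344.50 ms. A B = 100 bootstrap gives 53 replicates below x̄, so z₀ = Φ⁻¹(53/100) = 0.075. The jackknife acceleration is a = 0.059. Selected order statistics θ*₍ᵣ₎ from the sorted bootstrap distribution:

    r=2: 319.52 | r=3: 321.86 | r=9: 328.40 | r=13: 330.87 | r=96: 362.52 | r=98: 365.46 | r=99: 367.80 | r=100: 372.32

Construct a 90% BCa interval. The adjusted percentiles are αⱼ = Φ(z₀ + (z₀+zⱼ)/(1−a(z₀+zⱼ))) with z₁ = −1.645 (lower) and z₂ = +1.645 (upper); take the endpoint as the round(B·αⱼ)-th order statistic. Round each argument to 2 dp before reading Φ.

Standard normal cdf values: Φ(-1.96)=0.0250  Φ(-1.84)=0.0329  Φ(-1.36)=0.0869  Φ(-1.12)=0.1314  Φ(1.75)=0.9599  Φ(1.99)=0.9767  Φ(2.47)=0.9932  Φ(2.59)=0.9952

Lower: z₀ + z₁ = 0.075 + (-1.645) = -1.570; 1 − a(z₀+z₁) = 1 − (0.059)(-1.570) = 1.0926; argument = 0.075 + (-1.570)/1.0926 = -1.3619 → -1.36.
α₁ = Φ(-1.36) = 0.0869; rank = round(100 × 0.0869) = 9; θ*₍9₎ = 328.40.
Upper: z₀ + z₂ = 1.720; 1 − a(z₀+z₂) = 0.8985; argument = 1.9893 → 1.99; α₂ = 0.9767; rank = 98; θ*₍98₎ = 365.46.

(328.40, 365.46)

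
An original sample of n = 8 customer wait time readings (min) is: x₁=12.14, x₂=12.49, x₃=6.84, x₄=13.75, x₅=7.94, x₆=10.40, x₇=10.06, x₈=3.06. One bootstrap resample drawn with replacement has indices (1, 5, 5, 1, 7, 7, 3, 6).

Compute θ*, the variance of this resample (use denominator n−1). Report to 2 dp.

Resample values: 12.14, 7.94, 7.94, 12.14, 10.06, 10.06, 6.84, 10.40.
Mean = 9.6900; sum of squared deviations = 27.0304
s² = 27.0304 / 7 = 3.8615

θ* = 3.86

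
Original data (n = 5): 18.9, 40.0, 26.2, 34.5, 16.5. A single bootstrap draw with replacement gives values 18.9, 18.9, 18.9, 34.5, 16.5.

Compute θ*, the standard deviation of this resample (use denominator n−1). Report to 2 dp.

θ* = 7.32

Mean = 21.5400; sum of squared deviations = 214.2720
s² = 214.2720 / 4 = 53.5680
s = √53.5680 = 7.32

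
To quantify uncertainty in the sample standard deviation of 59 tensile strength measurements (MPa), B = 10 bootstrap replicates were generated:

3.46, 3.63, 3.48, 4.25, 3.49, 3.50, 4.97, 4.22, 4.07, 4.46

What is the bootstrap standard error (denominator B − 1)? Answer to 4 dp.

SE* = 0.5223

Bootstrap SE is the standard deviation of the 10 replicate standard deviations.
Mean of replicates: (3.46 + 3.63 + 3.48 + 4.25 + 3.49 + 3.50 + 4.97 + 4.22 + 4.07 + 4.46) / 10 = 39.53000 / 10 = 3.95300
Sum of squared deviations: (−0.49300)² + (−0.32300)² + (−0.47300)² + (+0.29700)² + (−0.46300)² + (−0.45300)² + (+1.01700)² + (+0.26700)² + (+0.11700)² + (+0.50700)² = 2.45521
Variance = 2.45521 / 9 = 0.27280
SE* = √0.27280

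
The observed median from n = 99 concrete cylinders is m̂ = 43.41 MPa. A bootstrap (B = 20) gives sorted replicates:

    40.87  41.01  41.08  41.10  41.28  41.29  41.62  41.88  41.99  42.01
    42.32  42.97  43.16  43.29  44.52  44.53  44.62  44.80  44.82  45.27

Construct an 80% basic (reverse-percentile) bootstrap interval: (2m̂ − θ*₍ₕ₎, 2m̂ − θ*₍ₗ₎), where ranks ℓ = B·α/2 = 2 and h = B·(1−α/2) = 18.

Percentile endpoints at ranks 2 and 18: θ*₍2₎ = 41.01, θ*₍18₎ = 44.80.
Basic interval reflects these around m̂:
  lower = 2 × 43.41 − 44.80 = 42.02
  upper = 2 × 43.41 − 41.01 = 45.81

(42.02, 45.81)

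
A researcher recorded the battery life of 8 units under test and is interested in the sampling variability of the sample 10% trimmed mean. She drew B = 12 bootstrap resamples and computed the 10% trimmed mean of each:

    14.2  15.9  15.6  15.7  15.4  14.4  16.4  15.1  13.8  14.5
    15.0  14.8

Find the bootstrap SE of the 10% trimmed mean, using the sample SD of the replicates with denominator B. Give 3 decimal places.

SE* = 0.734

Bootstrap SE is the standard deviation of the 12 replicate 10% trimmed means.
Mean of replicates: (14.2 + 15.9 + 15.6 + 15.7 + 15.4 + 14.4 + 16.4 + 15.1 + 13.8 + 14.5 + 15.0 + 14.8) / 12 = 180.8000 / 12 = 15.0667
Sum of squared deviations: (−0.8667)² + (+0.8333)² + (+0.5333)² + (+0.6333)² + (+0.3333)² + (−0.6667)² + (+1.3333)² + (+0.0333)² + (−1.2667)² + (−0.5667)² + (−0.0667)² + (−0.2667)² = 6.4667
Variance = 6.4667 / 12 = 0.5389
SE* = √0.5389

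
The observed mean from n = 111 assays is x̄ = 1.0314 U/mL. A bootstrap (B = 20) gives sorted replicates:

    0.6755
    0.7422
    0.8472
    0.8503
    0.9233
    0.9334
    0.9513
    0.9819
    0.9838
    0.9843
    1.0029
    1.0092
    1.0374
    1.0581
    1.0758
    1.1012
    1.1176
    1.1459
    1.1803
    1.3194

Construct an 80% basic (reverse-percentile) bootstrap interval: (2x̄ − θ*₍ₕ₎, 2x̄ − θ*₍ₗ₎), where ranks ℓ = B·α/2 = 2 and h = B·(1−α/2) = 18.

Percentile endpoints at ranks 2 and 18: θ*₍2₎ = 0.7422, θ*₍18₎ = 1.1459.
Basic interval reflects these around x̄:
  lower = 2 × 1.0314 − 1.1459 = 0.9169
  upper = 2 × 1.0314 − 0.7422 = 1.3206

(0.9169, 1.3206)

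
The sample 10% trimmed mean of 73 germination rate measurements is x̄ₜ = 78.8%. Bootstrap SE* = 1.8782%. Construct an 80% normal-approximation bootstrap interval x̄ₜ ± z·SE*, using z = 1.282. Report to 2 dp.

Margin = 1.282 × 1.8782 = 2.408
Interval: 78.8 ± 2.408

(76.39, 81.21)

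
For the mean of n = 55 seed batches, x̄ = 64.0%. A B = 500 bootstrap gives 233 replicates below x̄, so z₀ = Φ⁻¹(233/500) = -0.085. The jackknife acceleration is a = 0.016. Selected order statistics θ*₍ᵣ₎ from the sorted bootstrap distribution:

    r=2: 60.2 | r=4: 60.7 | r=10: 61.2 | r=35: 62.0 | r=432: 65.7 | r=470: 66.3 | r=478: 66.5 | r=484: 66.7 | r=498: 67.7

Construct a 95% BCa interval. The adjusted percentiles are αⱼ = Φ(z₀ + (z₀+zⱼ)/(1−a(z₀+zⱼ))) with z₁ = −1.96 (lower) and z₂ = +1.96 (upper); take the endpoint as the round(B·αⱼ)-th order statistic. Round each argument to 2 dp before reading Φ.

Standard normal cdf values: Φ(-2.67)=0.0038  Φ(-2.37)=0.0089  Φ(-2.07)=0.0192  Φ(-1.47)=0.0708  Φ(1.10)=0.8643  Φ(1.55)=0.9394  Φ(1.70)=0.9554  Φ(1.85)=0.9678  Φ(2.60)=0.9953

Lower: z₀ + z₁ = -0.085 + (-1.960) = -2.045; 1 − a(z₀+z₁) = 1 − (0.016)(-2.045) = 1.0327; argument = -0.085 + (-2.045)/1.0327 = -2.0652 → -2.07.
α₁ = Φ(-2.07) = 0.0192; rank = round(500 × 0.0192) = 10; θ*₍10₎ = 61.2.
Upper: z₀ + z₂ = 1.875; 1 − a(z₀+z₂) = 0.9700; argument = 1.8480 → 1.85; α₂ = 0.9678; rank = 484; θ*₍484₎ = 66.7.

(61.2, 66.7)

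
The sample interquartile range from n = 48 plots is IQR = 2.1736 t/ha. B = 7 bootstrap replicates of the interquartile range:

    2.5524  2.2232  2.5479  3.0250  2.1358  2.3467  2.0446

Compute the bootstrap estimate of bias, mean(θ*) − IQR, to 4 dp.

bias = +0.2372

mean(θ*) = (2.5524 + 2.2232 + 2.5479 + 3.0250 + 2.1358 + 2.3467 + 2.0446) / 7 = 2.41080
bias = 2.41080 − 2.1736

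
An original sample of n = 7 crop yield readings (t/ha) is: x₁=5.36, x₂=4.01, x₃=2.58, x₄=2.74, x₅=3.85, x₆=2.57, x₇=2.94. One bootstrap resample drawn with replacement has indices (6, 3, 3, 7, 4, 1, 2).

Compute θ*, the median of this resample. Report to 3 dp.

θ* = 2.740

Resample values: 2.57, 2.58, 2.58, 2.94, 2.74, 5.36, 4.01.
Sorted: 2.57, 2.58, 2.58, 2.74, 2.94, 4.01, 5.36
Median = middle value = 2.740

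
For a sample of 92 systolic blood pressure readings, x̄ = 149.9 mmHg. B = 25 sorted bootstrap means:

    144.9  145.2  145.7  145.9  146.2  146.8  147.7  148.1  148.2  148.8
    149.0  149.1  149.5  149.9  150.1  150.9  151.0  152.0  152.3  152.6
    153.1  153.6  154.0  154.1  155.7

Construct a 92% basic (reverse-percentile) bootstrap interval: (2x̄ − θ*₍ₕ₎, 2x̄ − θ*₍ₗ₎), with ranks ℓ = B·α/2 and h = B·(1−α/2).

(145.7, 154.9)

Percentile endpoints at ranks 1 and 24: θ*₍1₎ = 144.9, θ*₍24₎ = 154.1.
Basic interval reflects these around x̄:
  lower = 2 × 149.9 − 154.1 = 145.7
  upper = 2 × 149.9 − 144.9 = 154.9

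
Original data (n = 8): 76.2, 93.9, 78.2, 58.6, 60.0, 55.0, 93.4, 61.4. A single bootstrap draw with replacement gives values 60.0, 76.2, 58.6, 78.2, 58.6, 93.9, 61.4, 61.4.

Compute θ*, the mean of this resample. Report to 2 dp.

Mean = (60.0 + 76.2 + 58.6 + 78.2 + 58.6 + 93.9 + 61.4 + 61.4) / 8 = 548.30 / 8 = 68.54

θ* = 68.54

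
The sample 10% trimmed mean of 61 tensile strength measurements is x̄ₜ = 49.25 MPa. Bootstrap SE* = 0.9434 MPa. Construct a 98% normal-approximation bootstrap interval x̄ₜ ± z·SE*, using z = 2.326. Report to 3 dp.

Margin = 2.326 × 0.9434 = 2.1943
Interval: 49.25 ± 2.1943

(47.056, 51.444)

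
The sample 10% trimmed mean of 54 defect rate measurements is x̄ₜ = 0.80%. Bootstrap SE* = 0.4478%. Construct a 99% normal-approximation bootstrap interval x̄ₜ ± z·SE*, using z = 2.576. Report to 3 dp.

(-0.354, 1.954)

Margin = 2.576 × 0.4478 = 1.1535
Interval: 0.80 ± 1.1535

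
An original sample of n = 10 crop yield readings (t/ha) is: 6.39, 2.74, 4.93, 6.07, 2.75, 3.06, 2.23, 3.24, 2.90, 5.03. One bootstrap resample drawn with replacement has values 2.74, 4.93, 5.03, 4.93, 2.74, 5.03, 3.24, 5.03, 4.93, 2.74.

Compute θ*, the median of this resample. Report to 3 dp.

θ* = 4.930

Sorted: 2.74, 2.74, 2.74, 3.24, 4.93, 4.93, 4.93, 5.03, 5.03, 5.03
Median = average of the two middle values = 4.930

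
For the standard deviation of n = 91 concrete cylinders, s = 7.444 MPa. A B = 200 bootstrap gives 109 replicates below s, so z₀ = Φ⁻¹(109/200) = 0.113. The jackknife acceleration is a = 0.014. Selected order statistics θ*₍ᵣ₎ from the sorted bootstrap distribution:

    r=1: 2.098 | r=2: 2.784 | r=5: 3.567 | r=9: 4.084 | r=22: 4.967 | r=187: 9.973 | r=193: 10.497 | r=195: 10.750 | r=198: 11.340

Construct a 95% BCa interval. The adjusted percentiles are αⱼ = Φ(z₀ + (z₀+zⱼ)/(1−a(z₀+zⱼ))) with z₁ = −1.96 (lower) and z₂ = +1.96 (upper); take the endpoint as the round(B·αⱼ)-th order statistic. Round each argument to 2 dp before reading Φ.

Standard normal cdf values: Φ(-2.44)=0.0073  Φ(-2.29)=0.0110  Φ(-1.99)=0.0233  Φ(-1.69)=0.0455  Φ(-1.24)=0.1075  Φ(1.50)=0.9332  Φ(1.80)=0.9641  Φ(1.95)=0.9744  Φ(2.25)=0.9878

Lower: z₀ + z₁ = 0.113 + (-1.960) = -1.847; 1 − a(z₀+z₁) = 1 − (0.014)(-1.847) = 1.0259; argument = 0.113 + (-1.847)/1.0259 = -1.6874 → -1.69.
α₁ = Φ(-1.69) = 0.0455; rank = round(200 × 0.0455) = 9; θ*₍9₎ = 4.084.
Upper: z₀ + z₂ = 2.073; 1 − a(z₀+z₂) = 0.9710; argument = 2.2480 → 2.25; α₂ = 0.9878; rank = 198; θ*₍198₎ = 11.340.

(4.084, 11.340)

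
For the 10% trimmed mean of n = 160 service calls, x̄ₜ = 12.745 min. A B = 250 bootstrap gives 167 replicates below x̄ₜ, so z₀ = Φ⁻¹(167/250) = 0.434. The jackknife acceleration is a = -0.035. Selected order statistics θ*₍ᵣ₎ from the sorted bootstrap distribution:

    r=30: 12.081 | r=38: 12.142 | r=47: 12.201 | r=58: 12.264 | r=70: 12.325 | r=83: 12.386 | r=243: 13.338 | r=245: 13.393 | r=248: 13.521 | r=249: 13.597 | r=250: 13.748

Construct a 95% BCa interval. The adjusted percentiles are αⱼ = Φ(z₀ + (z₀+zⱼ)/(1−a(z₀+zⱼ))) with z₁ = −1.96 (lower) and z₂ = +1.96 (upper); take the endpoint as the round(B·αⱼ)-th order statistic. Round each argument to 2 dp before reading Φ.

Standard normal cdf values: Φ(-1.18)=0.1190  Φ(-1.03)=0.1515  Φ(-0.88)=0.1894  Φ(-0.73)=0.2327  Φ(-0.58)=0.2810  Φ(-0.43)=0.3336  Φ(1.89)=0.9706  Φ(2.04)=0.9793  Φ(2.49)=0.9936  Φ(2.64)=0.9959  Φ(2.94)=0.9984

Lower: z₀ + z₁ = 0.434 + (-1.960) = -1.526; 1 − a(z₀+z₁) = 1 − (-0.035)(-1.526) = 0.9466; argument = 0.434 + (-1.526)/0.9466 = -1.1781 → -1.18.
α₁ = Φ(-1.18) = 0.1190; rank = round(250 × 0.1190) = 30; θ*₍30₎ = 12.081.
Upper: z₀ + z₂ = 2.394; 1 − a(z₀+z₂) = 1.0838; argument = 2.6429 → 2.64; α₂ = 0.9959; rank = 249; θ*₍249₎ = 13.597.

(12.081, 13.597)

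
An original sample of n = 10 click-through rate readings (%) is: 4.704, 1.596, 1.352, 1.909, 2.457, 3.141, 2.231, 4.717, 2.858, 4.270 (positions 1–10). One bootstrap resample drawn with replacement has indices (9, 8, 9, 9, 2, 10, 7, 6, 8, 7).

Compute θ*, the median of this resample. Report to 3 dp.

Resample values: 2.858, 4.717, 2.858, 2.858, 1.596, 4.270, 2.231, 3.141, 4.717, 2.231.
Sorted: 1.596, 2.231, 2.231, 2.858, 2.858, 2.858, 3.141, 4.270, 4.717, 4.717
Median = average of the two middle values = 2.858

θ* = 2.858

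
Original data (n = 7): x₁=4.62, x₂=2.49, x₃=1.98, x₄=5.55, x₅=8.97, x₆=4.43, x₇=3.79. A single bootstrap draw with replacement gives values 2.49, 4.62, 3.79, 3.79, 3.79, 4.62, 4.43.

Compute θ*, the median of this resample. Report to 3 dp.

θ* = 3.790

Sorted: 2.49, 3.79, 3.79, 3.79, 4.43, 4.62, 4.62
Median = middle value = 3.790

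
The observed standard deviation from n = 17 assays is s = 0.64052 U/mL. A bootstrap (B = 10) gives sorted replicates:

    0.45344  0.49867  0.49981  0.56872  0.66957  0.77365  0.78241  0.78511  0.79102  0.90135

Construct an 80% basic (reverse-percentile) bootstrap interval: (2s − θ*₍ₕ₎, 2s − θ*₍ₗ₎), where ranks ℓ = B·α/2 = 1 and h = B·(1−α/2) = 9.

Percentile endpoints at ranks 1 and 9: θ*₍1₎ = 0.45344, θ*₍9₎ = 0.79102.
Basic interval reflects these around s:
  lower = 2 × 0.64052 − 0.79102 = 0.49002
  upper = 2 × 0.64052 − 0.45344 = 0.82760

(0.49002, 0.82760)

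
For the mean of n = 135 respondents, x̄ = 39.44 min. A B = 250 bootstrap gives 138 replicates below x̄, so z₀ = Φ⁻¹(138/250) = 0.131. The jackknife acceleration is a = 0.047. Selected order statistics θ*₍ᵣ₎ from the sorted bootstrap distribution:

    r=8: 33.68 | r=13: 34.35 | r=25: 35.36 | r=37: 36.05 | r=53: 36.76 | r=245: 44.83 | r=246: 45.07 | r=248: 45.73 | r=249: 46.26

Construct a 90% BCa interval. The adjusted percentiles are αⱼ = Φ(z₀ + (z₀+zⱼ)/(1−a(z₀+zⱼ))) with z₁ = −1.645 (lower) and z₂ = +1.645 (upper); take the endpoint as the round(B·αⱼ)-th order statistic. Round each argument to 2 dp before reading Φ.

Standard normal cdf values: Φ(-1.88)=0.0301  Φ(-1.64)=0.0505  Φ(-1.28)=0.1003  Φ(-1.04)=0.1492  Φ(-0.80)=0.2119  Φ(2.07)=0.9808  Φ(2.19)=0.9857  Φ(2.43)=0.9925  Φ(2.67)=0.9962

Lower: z₀ + z₁ = 0.131 + (-1.645) = -1.514; 1 − a(z₀+z₁) = 1 − (0.047)(-1.514) = 1.0712; argument = 0.131 + (-1.514)/1.0712 = -1.2824 → -1.28.
α₁ = Φ(-1.28) = 0.1003; rank = round(250 × 0.1003) = 25; θ*₍25₎ = 35.36.
Upper: z₀ + z₂ = 1.776; 1 − a(z₀+z₂) = 0.9165; argument = 2.0687 → 2.07; α₂ = 0.9808; rank = 245; θ*₍245₎ = 44.83.

(35.36, 44.83)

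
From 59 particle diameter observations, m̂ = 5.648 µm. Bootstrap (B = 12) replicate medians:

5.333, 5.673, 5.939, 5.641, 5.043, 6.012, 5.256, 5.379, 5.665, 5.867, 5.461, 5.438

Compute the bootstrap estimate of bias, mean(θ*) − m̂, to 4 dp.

mean(θ*) = (5.333 + 5.673 + 5.939 + 5.641 + 5.043 + 6.012 + 5.256 + 5.379 + 5.665 + 5.867 + 5.461 + 5.438) / 12 = 5.55892
bias = 5.55892 − 5.648

bias = −0.0891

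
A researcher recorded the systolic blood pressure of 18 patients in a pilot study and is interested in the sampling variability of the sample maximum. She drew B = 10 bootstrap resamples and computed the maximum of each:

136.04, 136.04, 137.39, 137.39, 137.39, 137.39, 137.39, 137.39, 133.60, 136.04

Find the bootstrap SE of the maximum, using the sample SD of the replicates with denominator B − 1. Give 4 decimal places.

SE* = 1.2331

Bootstrap SE is the standard deviation of the 10 replicate maximums.
Mean of replicates: (136.04 + 136.04 + 137.39 + 137.39 + 137.39 + 137.39 + 137.39 + 137.39 + 133.60 + 136.04) / 10 = 1366.06000 / 10 = 136.60600
Sum of squared deviations: (−0.56600)² + (−0.56600)² + (+0.78400)² + (+0.78400)² + (+0.78400)² + (+0.78400)² + (+0.78400)² + (+0.78400)² + (−3.00600)² + (−0.56600)² = 13.68504
Variance = 13.68504 / 9 = 1.52056
SE* = √1.52056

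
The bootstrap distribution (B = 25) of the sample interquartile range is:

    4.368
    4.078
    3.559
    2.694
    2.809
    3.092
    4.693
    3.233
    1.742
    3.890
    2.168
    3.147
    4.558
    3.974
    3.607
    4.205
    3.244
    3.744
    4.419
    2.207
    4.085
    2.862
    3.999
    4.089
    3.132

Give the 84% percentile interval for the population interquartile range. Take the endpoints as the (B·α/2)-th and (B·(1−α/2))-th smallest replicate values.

(2.168, 4.419)

Sorted replicates: 1.742, 2.168, 2.207, 2.694, 2.809, 2.862, 3.092, 3.132, 3.147, 3.233, 3.244, 3.559, 3.607, 3.744, 3.890, 3.974, 3.999, 4.078, 4.085, 4.089, 4.205, 4.368, 4.419, 4.558, 4.693
α = 0.16; lower rank = 25 × 0.080 = 2; upper rank = 25 × 0.920 = 23.
The 2nd smallest replicate is 2.168; the 23rd is 4.419.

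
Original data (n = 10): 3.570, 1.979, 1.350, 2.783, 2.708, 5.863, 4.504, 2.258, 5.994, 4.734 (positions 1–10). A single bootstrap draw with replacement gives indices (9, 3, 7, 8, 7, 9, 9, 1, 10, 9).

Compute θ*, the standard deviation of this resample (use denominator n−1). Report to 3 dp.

Resample values: 5.994, 1.350, 4.504, 2.258, 4.504, 5.994, 5.994, 3.570, 4.734, 5.994.
Mean = 4.4896; sum of squared deviations = 24.7958
s² = 24.7958 / 9 = 2.7551
s = √2.7551 = 1.660

θ* = 1.660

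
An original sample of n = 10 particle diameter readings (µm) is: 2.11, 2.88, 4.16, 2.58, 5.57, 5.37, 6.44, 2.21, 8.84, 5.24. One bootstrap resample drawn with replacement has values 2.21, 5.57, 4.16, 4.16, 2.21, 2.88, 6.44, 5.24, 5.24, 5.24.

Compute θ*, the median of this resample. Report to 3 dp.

Sorted: 2.21, 2.21, 2.88, 4.16, 4.16, 5.24, 5.24, 5.24, 5.57, 6.44
Median = average of the two middle values = 4.700

θ* = 4.700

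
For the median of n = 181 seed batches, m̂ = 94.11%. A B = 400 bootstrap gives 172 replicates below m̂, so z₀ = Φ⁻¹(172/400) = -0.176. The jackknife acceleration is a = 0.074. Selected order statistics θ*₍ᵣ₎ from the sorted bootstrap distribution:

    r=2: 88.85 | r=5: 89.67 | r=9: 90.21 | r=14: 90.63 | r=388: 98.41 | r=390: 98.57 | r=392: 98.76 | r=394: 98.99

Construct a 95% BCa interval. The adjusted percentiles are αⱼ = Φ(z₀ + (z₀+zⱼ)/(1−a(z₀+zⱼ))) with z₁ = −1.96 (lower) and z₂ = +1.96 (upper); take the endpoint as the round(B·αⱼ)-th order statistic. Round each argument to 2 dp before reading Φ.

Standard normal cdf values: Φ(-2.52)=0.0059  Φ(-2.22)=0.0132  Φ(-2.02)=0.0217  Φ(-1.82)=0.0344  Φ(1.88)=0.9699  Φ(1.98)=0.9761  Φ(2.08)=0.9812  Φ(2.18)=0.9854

Lower: z₀ + z₁ = -0.176 + (-1.960) = -2.136; 1 − a(z₀+z₁) = 1 − (0.074)(-2.136) = 1.1581; argument = -0.176 + (-2.136)/1.1581 = -2.0205 → -2.02.
α₁ = Φ(-2.02) = 0.0217; rank = round(400 × 0.0217) = 9; θ*₍9₎ = 90.21.
Upper: z₀ + z₂ = 1.784; 1 − a(z₀+z₂) = 0.8680; argument = 1.8793 → 1.88; α₂ = 0.9699; rank = 388; θ*₍388₎ = 98.41.

(90.21, 98.41)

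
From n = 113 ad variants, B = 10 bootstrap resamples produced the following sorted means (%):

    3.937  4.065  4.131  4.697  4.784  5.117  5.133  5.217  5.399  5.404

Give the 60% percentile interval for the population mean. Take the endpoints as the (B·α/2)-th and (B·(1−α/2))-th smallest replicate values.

α = 0.40; lower rank = 10 × 0.200 = 2; upper rank = 10 × 0.800 = 8.
The 2nd smallest replicate is 4.065; the 8th is 5.217.

(4.065, 5.217)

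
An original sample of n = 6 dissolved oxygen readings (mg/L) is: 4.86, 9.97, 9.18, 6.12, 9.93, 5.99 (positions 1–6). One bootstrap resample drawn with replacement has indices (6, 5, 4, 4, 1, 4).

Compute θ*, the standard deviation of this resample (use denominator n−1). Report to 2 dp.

θ* = 1.74

Resample values: 5.99, 9.93, 6.12, 6.12, 4.86, 6.12.
Mean = 6.5233; sum of squared deviations = 15.1445
s² = 15.1445 / 5 = 3.0289
s = √3.0289 = 1.74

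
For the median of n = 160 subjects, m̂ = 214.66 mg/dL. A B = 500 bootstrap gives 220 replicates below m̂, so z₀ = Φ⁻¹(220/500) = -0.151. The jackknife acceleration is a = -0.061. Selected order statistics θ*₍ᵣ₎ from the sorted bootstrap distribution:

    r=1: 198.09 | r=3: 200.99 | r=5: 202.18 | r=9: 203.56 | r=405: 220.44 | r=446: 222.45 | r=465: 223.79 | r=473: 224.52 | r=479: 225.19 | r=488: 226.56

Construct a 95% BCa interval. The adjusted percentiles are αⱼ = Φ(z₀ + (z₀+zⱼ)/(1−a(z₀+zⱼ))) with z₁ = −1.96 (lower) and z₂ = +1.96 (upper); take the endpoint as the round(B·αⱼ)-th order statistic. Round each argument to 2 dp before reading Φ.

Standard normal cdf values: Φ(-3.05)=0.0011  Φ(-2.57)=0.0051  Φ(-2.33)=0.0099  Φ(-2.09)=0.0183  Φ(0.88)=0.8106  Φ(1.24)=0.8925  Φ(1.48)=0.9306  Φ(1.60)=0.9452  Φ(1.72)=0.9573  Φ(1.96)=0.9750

(200.99, 223.79)

Lower: z₀ + z₁ = -0.151 + (-1.960) = -2.111; 1 − a(z₀+z₁) = 1 − (-0.061)(-2.111) = 0.8712; argument = -0.151 + (-2.111)/0.8712 = -2.5740 → -2.57.
α₁ = Φ(-2.57) = 0.0051; rank = round(500 × 0.0051) = 3; θ*₍3₎ = 200.99.
Upper: z₀ + z₂ = 1.809; 1 − a(z₀+z₂) = 1.1103; argument = 1.4782 → 1.48; α₂ = 0.9306; rank = 465; θ*₍465₎ = 223.79.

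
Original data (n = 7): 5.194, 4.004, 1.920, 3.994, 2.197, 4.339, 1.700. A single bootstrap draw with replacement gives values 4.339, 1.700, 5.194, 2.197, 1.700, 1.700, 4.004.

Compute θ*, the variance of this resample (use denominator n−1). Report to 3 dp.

θ* = 2.221

Mean = 2.9763; sum of squared deviations = 13.3254
s² = 13.3254 / 6 = 2.2209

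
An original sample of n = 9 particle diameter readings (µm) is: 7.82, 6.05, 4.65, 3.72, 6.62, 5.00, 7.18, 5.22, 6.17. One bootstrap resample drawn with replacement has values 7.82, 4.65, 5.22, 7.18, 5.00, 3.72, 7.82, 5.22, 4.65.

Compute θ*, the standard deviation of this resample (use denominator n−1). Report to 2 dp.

Mean = 5.6978; sum of squared deviations = 18.2554
s² = 18.2554 / 8 = 2.2819
s = √2.2819 = 1.51

θ* = 1.51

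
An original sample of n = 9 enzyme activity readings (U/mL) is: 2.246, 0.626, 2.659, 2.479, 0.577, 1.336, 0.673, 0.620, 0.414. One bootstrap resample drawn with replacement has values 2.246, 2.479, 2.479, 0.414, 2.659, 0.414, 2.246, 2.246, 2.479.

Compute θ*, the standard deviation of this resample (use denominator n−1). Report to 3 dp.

θ* = 0.889

Mean = 1.9624; sum of squared deviations = 6.3223
s² = 6.3223 / 8 = 0.7903
s = √0.7903 = 0.889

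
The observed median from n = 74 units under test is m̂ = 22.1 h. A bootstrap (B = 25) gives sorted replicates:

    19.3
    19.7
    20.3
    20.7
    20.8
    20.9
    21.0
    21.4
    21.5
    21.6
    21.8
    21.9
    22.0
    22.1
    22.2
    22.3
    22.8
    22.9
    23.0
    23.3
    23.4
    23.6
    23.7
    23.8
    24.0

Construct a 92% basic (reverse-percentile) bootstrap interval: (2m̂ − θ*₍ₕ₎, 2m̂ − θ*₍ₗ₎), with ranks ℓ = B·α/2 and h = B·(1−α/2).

(20.4, 24.9)

Percentile endpoints at ranks 1 and 24: θ*₍1₎ = 19.3, θ*₍24₎ = 23.8.
Basic interval reflects these around m̂:
  lower = 2 × 22.1 − 23.8 = 20.4
  upper = 2 × 22.1 − 19.3 = 24.9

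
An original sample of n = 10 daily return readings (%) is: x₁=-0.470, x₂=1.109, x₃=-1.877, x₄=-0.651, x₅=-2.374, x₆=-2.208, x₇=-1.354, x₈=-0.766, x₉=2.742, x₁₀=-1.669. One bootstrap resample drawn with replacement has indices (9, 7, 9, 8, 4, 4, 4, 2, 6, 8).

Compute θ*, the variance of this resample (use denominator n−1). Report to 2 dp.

Resample values: 2.742, -1.354, 2.742, -0.766, -0.651, -0.651, -0.651, 1.109, -2.208, -0.766.
Mean = -0.0454; sum of squared deviations = 25.3999
s² = 25.3999 / 9 = 2.8222

θ* = 2.82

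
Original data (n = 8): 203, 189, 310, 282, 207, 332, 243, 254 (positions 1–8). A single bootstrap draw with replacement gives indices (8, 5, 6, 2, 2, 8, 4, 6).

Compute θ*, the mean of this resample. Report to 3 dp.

θ* = 254.875

Resample values: 254, 207, 332, 189, 189, 254, 282, 332.
Mean = (254 + 207 + 332 + 189 + 189 + 254 + 282 + 332) / 8 = 2039.0 / 8 = 254.875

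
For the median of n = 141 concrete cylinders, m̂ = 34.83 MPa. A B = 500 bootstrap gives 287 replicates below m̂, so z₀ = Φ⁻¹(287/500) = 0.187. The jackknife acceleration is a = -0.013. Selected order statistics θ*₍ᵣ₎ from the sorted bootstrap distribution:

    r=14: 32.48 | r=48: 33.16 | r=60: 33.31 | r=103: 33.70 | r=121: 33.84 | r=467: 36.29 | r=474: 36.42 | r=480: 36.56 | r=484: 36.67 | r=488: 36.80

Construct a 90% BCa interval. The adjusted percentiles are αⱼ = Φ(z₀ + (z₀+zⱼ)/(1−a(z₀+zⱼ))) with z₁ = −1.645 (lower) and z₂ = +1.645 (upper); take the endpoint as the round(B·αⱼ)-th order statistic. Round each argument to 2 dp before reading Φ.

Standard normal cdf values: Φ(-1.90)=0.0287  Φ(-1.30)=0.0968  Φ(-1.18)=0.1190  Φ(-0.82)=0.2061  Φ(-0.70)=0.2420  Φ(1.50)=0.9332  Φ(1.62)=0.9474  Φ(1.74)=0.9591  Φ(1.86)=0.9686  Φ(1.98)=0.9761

Lower: z₀ + z₁ = 0.187 + (-1.645) = -1.458; 1 − a(z₀+z₁) = 1 − (-0.013)(-1.458) = 0.9810; argument = 0.187 + (-1.458)/0.9810 = -1.2992 → -1.30.
α₁ = Φ(-1.30) = 0.0968; rank = round(500 × 0.0968) = 48; θ*₍48₎ = 33.16.
Upper: z₀ + z₂ = 1.832; 1 − a(z₀+z₂) = 1.0238; argument = 1.9764 → 1.98; α₂ = 0.9761; rank = 488; θ*₍488₎ = 36.80.

(33.16, 36.80)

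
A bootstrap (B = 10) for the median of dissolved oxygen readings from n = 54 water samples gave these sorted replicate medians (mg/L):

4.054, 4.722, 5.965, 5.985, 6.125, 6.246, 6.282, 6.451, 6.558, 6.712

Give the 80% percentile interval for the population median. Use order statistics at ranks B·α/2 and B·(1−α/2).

(4.054, 6.558)

α = 0.20; lower rank = 10 × 0.100 = 1; upper rank = 10 × 0.900 = 9.
The 1st smallest replicate is 4.054; the 9th is 6.558.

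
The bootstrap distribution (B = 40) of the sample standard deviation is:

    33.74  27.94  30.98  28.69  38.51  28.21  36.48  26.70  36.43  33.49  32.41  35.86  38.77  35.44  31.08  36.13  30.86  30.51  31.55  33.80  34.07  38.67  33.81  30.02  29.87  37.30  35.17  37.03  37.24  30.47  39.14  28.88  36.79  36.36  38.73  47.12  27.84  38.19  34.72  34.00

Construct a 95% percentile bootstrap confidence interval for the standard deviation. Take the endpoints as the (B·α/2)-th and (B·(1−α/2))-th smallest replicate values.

(26.70, 39.14)

Sorted replicates: 26.70, 27.84, 27.94, 28.21, 28.69, 28.88, 29.87, 30.02, 30.47, 30.51, 30.86, 30.98, 31.08, 31.55, 32.41, 33.49, 33.74, 33.80, 33.81, 34.00, 34.07, 34.72, 35.17, 35.44, 35.86, 36.13, 36.36, 36.43, 36.48, 36.79, 37.03, 37.24, 37.30, 38.19, 38.51, 38.67, 38.73, 38.77, 39.14, 47.12
α = 0.05; lower rank = 40 × 0.025 = 1; upper rank = 40 × 0.975 = 39.
The 1st smallest replicate is 26.70; the 39th is 39.14.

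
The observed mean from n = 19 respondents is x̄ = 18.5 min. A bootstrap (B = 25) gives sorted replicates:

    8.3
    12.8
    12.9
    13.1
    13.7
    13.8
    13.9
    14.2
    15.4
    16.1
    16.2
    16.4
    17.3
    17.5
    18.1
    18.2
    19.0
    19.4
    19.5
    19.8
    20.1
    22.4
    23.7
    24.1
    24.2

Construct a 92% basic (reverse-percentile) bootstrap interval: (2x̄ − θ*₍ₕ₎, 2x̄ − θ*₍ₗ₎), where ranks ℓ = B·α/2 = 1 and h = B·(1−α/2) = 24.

(12.9, 28.7)

Percentile endpoints at ranks 1 and 24: θ*₍1₎ = 8.3, θ*₍24₎ = 24.1.
Basic interval reflects these around x̄:
  lower = 2 × 18.5 − 24.1 = 12.9
  upper = 2 × 18.5 − 8.3 = 28.7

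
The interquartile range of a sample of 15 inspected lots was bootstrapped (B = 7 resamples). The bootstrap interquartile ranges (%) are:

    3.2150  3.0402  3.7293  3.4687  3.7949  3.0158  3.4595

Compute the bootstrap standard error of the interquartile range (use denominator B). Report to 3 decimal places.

SE* = 0.289

Bootstrap SE is the standard deviation of the 7 replicate interquartile ranges.
Mean of replicates: (3.2150 + 3.0402 + 3.7293 + 3.4687 + 3.7949 + 3.0158 + 3.4595) / 7 = 23.72340 / 7 = 3.38906
Sum of squared deviations: (−0.17406)² + (−0.34886)² + (+0.34024)² + (+0.07964)² + (+0.40584)² + (−0.37326)² + (+0.07044)² = 0.58310
Variance = 0.58310 / 7 = 0.08330
SE* = √0.08330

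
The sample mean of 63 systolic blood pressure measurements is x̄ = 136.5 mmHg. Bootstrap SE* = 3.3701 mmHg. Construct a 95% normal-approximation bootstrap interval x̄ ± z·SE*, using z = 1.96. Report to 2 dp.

(129.89, 143.11)

Margin = 1.96 × 3.3701 = 6.605
Interval: 136.5 ± 6.605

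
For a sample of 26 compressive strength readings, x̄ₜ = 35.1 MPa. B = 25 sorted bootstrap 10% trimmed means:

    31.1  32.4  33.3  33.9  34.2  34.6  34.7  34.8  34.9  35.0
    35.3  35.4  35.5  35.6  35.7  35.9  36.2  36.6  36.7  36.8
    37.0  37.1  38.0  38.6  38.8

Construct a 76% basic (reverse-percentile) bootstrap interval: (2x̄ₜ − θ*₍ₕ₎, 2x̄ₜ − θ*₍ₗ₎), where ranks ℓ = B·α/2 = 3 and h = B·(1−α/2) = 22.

Percentile endpoints at ranks 3 and 22: θ*₍3₎ = 33.3, θ*₍22₎ = 37.1.
Basic interval reflects these around x̄ₜ:
  lower = 2 × 35.1 − 37.1 = 33.1
  upper = 2 × 35.1 − 33.3 = 36.9

(33.1, 36.9)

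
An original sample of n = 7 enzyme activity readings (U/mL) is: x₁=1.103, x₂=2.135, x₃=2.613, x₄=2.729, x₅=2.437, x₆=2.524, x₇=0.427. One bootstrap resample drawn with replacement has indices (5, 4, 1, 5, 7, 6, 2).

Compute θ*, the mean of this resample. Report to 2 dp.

θ* = 1.97

Resample values: 2.437, 2.729, 1.103, 2.437, 0.427, 2.524, 2.135.
Mean = (2.437 + 2.729 + 1.103 + 2.437 + 0.427 + 2.524 + 2.135) / 7 = 13.7920 / 7 = 1.97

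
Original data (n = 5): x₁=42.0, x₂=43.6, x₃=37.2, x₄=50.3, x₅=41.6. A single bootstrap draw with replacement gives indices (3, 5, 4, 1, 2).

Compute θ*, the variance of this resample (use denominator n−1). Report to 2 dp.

θ* = 22.56

Resample values: 37.2, 41.6, 50.3, 42.0, 43.6.
Mean = 42.9400; sum of squared deviations = 90.2320
s² = 90.2320 / 4 = 22.5580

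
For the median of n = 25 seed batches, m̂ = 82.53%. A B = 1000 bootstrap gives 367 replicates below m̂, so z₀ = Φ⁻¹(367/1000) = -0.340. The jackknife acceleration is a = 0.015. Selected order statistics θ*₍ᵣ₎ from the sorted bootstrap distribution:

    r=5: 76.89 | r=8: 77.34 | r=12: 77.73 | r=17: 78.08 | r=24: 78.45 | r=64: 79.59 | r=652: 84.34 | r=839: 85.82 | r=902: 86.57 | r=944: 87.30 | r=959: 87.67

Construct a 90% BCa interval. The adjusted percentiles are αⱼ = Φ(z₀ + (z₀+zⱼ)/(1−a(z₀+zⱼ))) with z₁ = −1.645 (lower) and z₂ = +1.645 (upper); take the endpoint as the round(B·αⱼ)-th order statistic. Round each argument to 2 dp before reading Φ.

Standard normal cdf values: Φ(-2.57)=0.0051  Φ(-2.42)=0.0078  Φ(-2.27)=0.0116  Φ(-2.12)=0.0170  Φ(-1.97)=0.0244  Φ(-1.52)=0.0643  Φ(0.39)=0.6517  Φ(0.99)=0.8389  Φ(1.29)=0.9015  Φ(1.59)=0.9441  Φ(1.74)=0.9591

(77.73, 85.82)

Lower: z₀ + z₁ = -0.340 + (-1.645) = -1.985; 1 − a(z₀+z₁) = 1 − (0.015)(-1.985) = 1.0298; argument = -0.340 + (-1.985)/1.0298 = -2.2676 → -2.27.
α₁ = Φ(-2.27) = 0.0116; rank = round(1000 × 0.0116) = 12; θ*₍12₎ = 77.73.
Upper: z₀ + z₂ = 1.305; 1 − a(z₀+z₂) = 0.9804; argument = 0.9911 → 0.99; α₂ = 0.8389; rank = 839; θ*₍839₎ = 85.82.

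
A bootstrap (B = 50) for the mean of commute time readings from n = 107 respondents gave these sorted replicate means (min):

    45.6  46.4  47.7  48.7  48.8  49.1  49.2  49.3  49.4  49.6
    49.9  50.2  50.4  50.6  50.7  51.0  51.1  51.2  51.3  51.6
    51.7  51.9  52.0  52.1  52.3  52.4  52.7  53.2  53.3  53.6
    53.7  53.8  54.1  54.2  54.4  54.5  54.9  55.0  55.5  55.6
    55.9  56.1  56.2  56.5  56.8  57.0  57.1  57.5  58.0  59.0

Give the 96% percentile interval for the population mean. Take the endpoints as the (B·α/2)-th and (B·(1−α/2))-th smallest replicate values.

α = 0.04; lower rank = 50 × 0.020 = 1; upper rank = 50 × 0.980 = 49.
The 1st smallest replicate is 45.6; the 49th is 58.0.

(45.6, 58.0)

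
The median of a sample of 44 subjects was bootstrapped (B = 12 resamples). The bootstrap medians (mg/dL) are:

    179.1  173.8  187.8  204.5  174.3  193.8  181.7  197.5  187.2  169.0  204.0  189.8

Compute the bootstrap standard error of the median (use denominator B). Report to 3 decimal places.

SE* = 11.218

Bootstrap SE is the standard deviation of the 12 replicate medians.
Mean of replicates: (179.1 + 173.8 + 187.8 + 204.5 + 174.3 + 193.8 + 181.7 + 197.5 + 187.2 + 169.0 + 204.0 + 189.8) / 12 = 2242.5000 / 12 = 186.8750
Sum of squared deviations: (−7.7750)² + (−13.0750)² + (+0.9250)² + (+17.6250)² + (−12.5750)² + (+6.9250)² + (−5.1750)² + (+10.6250)² + (+0.3250)² + (−17.8750)² + (+17.1250)² + (+2.9250)² = 1510.1025
Variance = 1510.1025 / 12 = 125.8419
SE* = √125.8419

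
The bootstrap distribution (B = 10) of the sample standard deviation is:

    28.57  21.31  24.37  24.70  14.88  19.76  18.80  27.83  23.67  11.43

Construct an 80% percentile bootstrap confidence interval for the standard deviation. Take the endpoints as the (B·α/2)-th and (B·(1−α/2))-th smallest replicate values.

Sorted replicates: 11.43, 14.88, 18.80, 19.76, 21.31, 23.67, 24.37, 24.70, 27.83, 28.57
α = 0.20; lower rank = 10 × 0.100 = 1; upper rank = 10 × 0.900 = 9.
The 1st smallest replicate is 11.43; the 9th is 27.83.

(11.43, 27.83)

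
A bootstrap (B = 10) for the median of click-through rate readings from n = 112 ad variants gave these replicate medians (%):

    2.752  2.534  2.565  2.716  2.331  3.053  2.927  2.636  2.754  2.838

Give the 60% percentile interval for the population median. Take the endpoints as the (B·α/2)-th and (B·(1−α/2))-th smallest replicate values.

(2.534, 2.838)

Sorted replicates: 2.331, 2.534, 2.565, 2.636, 2.716, 2.752, 2.754, 2.838, 2.927, 3.053
α = 0.40; lower rank = 10 × 0.200 = 2; upper rank = 10 × 0.800 = 8.
The 2nd smallest replicate is 2.534; the 8th is 2.838.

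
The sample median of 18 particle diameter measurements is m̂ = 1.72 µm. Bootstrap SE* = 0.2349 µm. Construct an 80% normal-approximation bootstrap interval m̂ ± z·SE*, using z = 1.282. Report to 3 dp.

(1.419, 2.021)

Margin = 1.282 × 0.2349 = 0.3011
Interval: 1.72 ± 0.3011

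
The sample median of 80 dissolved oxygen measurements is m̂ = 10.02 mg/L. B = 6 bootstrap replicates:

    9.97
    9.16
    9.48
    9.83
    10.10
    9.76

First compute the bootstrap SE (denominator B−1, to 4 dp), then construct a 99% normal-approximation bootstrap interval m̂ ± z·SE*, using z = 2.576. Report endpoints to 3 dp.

Mean of replicates = 9.7167; sum of squared deviations = 0.5917; SE* = √(0.5917/5) = 0.3440
Margin = 2.576 × 0.3440 = 0.8861
Interval: 10.02 ± 0.8861

(9.134, 10.906)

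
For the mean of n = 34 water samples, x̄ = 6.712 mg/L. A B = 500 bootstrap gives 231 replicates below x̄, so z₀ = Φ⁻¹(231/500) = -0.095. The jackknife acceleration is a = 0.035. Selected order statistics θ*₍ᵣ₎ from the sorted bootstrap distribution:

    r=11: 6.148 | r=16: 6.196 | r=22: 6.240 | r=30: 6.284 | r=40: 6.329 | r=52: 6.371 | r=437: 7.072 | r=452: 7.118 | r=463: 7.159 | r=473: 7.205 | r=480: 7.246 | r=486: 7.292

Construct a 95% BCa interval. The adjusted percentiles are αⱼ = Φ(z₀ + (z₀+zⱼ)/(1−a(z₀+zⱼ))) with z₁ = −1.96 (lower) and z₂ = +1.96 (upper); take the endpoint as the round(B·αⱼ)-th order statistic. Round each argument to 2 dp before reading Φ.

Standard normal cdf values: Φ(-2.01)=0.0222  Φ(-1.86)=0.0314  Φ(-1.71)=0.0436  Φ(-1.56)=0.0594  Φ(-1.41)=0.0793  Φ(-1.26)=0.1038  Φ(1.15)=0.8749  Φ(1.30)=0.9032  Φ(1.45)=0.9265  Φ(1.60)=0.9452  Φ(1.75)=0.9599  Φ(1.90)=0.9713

(6.148, 7.292)

Lower: z₀ + z₁ = -0.095 + (-1.960) = -2.055; 1 − a(z₀+z₁) = 1 − (0.035)(-2.055) = 1.0719; argument = -0.095 + (-2.055)/1.0719 = -2.0121 → -2.01.
α₁ = Φ(-2.01) = 0.0222; rank = round(500 × 0.0222) = 11; θ*₍11₎ = 6.148.
Upper: z₀ + z₂ = 1.865; 1 − a(z₀+z₂) = 0.9347; argument = 1.9002 → 1.90; α₂ = 0.9713; rank = 486; θ*₍486₎ = 7.292.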